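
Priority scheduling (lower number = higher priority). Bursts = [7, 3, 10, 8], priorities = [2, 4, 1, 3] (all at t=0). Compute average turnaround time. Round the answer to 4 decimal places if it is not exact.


Sort by priority (ascending = highest first):
Order: [(1, 10), (2, 7), (3, 8), (4, 3)]
Completion times:
  Priority 1, burst=10, C=10
  Priority 2, burst=7, C=17
  Priority 3, burst=8, C=25
  Priority 4, burst=3, C=28
Average turnaround = 80/4 = 20.0

20.0


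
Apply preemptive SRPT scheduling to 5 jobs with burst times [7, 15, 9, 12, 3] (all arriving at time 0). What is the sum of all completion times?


Since all jobs arrive at t=0, SRPT equals SPT ordering.
SPT order: [3, 7, 9, 12, 15]
Completion times:
  Job 1: p=3, C=3
  Job 2: p=7, C=10
  Job 3: p=9, C=19
  Job 4: p=12, C=31
  Job 5: p=15, C=46
Total completion time = 3 + 10 + 19 + 31 + 46 = 109

109


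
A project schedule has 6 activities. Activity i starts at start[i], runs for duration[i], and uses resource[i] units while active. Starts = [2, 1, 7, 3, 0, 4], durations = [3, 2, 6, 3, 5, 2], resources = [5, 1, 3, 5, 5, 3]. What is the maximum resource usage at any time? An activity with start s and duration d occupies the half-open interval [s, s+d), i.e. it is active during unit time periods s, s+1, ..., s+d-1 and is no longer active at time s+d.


Each activity i is active on [start_i, start_i + duration_i).
Compute total resource usage per time slot:
  t=0: active resources = [5], total = 5
  t=1: active resources = [1, 5], total = 6
  t=2: active resources = [5, 1, 5], total = 11
  t=3: active resources = [5, 5, 5], total = 15
  t=4: active resources = [5, 5, 5, 3], total = 18
  t=5: active resources = [5, 3], total = 8
  t=6: active resources = [], total = 0
  t=7: active resources = [3], total = 3
  t=8: active resources = [3], total = 3
  t=9: active resources = [3], total = 3
  t=10: active resources = [3], total = 3
  t=11: active resources = [3], total = 3
  t=12: active resources = [3], total = 3
Peak resource demand = 18

18


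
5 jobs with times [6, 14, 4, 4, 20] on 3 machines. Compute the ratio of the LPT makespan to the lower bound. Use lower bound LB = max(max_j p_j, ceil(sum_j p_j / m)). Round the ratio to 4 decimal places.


LPT order: [20, 14, 6, 4, 4]
Machine loads after assignment: [20, 14, 14]
LPT makespan = 20
Lower bound = max(max_job, ceil(total/3)) = max(20, 16) = 20
Ratio = 20 / 20 = 1.0

1.0


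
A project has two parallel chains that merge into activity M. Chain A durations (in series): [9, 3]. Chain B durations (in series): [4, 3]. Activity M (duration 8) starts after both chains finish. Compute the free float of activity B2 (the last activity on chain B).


ES(B2) = sum of predecessors on chain B = 4
EF(B2) = ES + duration = 4 + 3 = 7
Successor of B2 is M. ES(M) = max(sum(A), sum(B)) = max(12, 7) = 12
Free float = ES(successor) - EF(current) = 12 - 7 = 5

5


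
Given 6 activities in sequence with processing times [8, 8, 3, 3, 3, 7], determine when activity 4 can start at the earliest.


Activity 4 starts after activities 1 through 3 complete.
Predecessor durations: [8, 8, 3]
ES = 8 + 8 + 3 = 19

19


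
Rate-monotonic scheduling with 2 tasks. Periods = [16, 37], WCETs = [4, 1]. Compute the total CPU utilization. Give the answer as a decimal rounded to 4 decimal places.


Compute individual utilizations (exact fractions):
  Task 1: C/T = 4/16 = 1/4 (approx. 0.25)
  Task 2: C/T = 1/37 (approx. 0.027)
Total utilization U = 1/4 + 1/37 = 41/148
Rounded to 4 decimal places: U = 0.2770
RM (Liu & Layland) bound for 2 tasks = 0.828427; compare with U = 41/148 (approx. 0.277027)
U <= bound, so schedulable by RM sufficient condition.

0.2770


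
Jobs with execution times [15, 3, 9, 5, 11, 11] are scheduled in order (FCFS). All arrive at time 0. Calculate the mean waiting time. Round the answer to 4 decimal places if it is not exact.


FCFS order (as given): [15, 3, 9, 5, 11, 11]
Waiting times:
  Job 1: wait = 0
  Job 2: wait = 15
  Job 3: wait = 18
  Job 4: wait = 27
  Job 5: wait = 32
  Job 6: wait = 43
Sum of waiting times = 135
Average waiting time = 135/6 = 22.5

22.5


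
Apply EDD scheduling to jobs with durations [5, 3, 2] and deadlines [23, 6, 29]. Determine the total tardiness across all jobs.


Sort by due date (EDD order): [(3, 6), (5, 23), (2, 29)]
Compute completion times and tardiness:
  Job 1: p=3, d=6, C=3, tardiness=max(0,3-6)=0
  Job 2: p=5, d=23, C=8, tardiness=max(0,8-23)=0
  Job 3: p=2, d=29, C=10, tardiness=max(0,10-29)=0
Total tardiness = 0

0


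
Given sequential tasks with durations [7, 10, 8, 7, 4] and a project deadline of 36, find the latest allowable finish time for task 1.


LF(activity 1) = deadline - sum of successor durations
Successors: activities 2 through 5 with durations [10, 8, 7, 4]
Sum of successor durations = 29
LF = 36 - 29 = 7

7


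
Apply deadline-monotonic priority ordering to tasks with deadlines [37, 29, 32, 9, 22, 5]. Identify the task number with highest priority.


Sort tasks by relative deadline (ascending):
  Task 6: deadline = 5
  Task 4: deadline = 9
  Task 5: deadline = 22
  Task 2: deadline = 29
  Task 3: deadline = 32
  Task 1: deadline = 37
Priority order (highest first): [6, 4, 5, 2, 3, 1]
Highest priority task = 6

6


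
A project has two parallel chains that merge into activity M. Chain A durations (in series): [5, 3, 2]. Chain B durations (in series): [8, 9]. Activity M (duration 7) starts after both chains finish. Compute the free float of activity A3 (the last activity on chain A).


ES(A3) = sum of predecessors on chain A = 8
EF(A3) = ES + duration = 8 + 2 = 10
Successor of A3 is M. ES(M) = max(sum(A), sum(B)) = max(10, 17) = 17
Free float = ES(successor) - EF(current) = 17 - 10 = 7

7


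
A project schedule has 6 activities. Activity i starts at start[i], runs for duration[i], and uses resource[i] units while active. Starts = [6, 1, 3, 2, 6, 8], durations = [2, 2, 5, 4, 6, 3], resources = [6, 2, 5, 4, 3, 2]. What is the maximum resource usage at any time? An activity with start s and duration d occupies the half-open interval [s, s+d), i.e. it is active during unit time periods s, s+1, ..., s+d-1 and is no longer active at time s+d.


Each activity i is active on [start_i, start_i + duration_i).
Compute total resource usage per time slot:
  t=0: active resources = [], total = 0
  t=1: active resources = [2], total = 2
  t=2: active resources = [2, 4], total = 6
  t=3: active resources = [5, 4], total = 9
  t=4: active resources = [5, 4], total = 9
  t=5: active resources = [5, 4], total = 9
  t=6: active resources = [6, 5, 3], total = 14
  t=7: active resources = [6, 5, 3], total = 14
  t=8: active resources = [3, 2], total = 5
  t=9: active resources = [3, 2], total = 5
  t=10: active resources = [3, 2], total = 5
  t=11: active resources = [3], total = 3
Peak resource demand = 14

14


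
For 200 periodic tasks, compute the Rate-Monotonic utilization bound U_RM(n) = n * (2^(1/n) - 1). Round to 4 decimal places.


Compute 2^(1/200) = 1.0034717485
Subtract 1: 1.0034717485 - 1 = 0.0034717485
Multiply by n: 200 * 0.0034717485 = 0.6943497000
Round to 4 dp: 0.6943

0.6943


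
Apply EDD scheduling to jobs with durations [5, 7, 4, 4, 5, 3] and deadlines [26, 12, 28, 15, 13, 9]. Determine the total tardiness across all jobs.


Sort by due date (EDD order): [(3, 9), (7, 12), (5, 13), (4, 15), (5, 26), (4, 28)]
Compute completion times and tardiness:
  Job 1: p=3, d=9, C=3, tardiness=max(0,3-9)=0
  Job 2: p=7, d=12, C=10, tardiness=max(0,10-12)=0
  Job 3: p=5, d=13, C=15, tardiness=max(0,15-13)=2
  Job 4: p=4, d=15, C=19, tardiness=max(0,19-15)=4
  Job 5: p=5, d=26, C=24, tardiness=max(0,24-26)=0
  Job 6: p=4, d=28, C=28, tardiness=max(0,28-28)=0
Total tardiness = 6

6


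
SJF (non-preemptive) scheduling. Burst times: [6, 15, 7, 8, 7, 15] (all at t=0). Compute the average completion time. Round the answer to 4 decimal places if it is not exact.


SJF order (ascending): [6, 7, 7, 8, 15, 15]
Completion times:
  Job 1: burst=6, C=6
  Job 2: burst=7, C=13
  Job 3: burst=7, C=20
  Job 4: burst=8, C=28
  Job 5: burst=15, C=43
  Job 6: burst=15, C=58
Average completion = 168/6 = 28.0

28.0


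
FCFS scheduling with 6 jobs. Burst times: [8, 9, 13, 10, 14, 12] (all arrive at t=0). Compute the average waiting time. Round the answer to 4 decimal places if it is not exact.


FCFS order (as given): [8, 9, 13, 10, 14, 12]
Waiting times:
  Job 1: wait = 0
  Job 2: wait = 8
  Job 3: wait = 17
  Job 4: wait = 30
  Job 5: wait = 40
  Job 6: wait = 54
Sum of waiting times = 149
Average waiting time = 149/6 = 24.8333

24.8333


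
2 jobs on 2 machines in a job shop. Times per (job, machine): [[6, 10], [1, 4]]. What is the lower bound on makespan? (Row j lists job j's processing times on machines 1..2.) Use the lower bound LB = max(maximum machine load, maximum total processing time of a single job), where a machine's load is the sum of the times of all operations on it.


Machine loads:
  Machine 1: 6 + 1 = 7
  Machine 2: 10 + 4 = 14
Max machine load = 14
Job totals:
  Job 1: 16
  Job 2: 5
Max job total = 16
Lower bound = max(14, 16) = 16

16


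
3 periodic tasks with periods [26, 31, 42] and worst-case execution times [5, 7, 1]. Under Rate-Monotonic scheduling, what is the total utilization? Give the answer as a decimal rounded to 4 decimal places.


Compute individual utilizations (exact fractions):
  Task 1: C/T = 5/26 (approx. 0.1923)
  Task 2: C/T = 7/31 (approx. 0.2258)
  Task 3: C/T = 1/42 (approx. 0.0238)
Total utilization U = 5/26 + 7/31 + 1/42 = 3740/8463
Rounded to 4 decimal places: U = 0.4419
RM (Liu & Layland) bound for 3 tasks = 0.779763; compare with U = 3740/8463 (approx. 0.441924)
U <= bound, so schedulable by RM sufficient condition.

0.4419


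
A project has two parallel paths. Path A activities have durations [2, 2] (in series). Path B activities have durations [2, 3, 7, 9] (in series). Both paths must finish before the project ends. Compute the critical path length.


Path A total = 2 + 2 = 4
Path B total = 2 + 3 + 7 + 9 = 21
Critical path = longest path = max(4, 21) = 21

21


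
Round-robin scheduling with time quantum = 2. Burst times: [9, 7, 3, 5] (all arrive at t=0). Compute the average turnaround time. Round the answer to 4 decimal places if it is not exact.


Time quantum = 2
Execution trace:
  J1 runs 2 units, time = 2
  J2 runs 2 units, time = 4
  J3 runs 2 units, time = 6
  J4 runs 2 units, time = 8
  J1 runs 2 units, time = 10
  J2 runs 2 units, time = 12
  J3 runs 1 units, time = 13
  J4 runs 2 units, time = 15
  J1 runs 2 units, time = 17
  J2 runs 2 units, time = 19
  J4 runs 1 units, time = 20
  J1 runs 2 units, time = 22
  J2 runs 1 units, time = 23
  J1 runs 1 units, time = 24
Finish times: [24, 23, 13, 20]
Average turnaround = 80/4 = 20.0

20.0


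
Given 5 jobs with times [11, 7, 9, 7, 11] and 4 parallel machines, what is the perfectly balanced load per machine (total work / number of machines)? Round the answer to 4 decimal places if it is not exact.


Total processing time = 11 + 7 + 9 + 7 + 11 = 45
Number of machines = 4
Ideal balanced load = 45 / 4 = 11.25

11.25


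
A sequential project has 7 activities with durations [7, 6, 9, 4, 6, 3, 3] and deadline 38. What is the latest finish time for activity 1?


LF(activity 1) = deadline - sum of successor durations
Successors: activities 2 through 7 with durations [6, 9, 4, 6, 3, 3]
Sum of successor durations = 31
LF = 38 - 31 = 7

7


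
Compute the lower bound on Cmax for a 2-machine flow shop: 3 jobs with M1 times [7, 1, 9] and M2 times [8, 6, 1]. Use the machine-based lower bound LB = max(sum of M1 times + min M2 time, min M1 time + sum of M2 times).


LB1 = sum(M1 times) + min(M2 times) = 17 + 1 = 18
LB2 = min(M1 times) + sum(M2 times) = 1 + 15 = 16
Lower bound = max(LB1, LB2) = max(18, 16) = 18

18


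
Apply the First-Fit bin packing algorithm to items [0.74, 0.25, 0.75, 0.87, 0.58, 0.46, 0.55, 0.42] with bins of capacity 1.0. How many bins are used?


Place items sequentially using First-Fit:
  Item 0.74 -> new Bin 1
  Item 0.25 -> Bin 1 (now 0.99)
  Item 0.75 -> new Bin 2
  Item 0.87 -> new Bin 3
  Item 0.58 -> new Bin 4
  Item 0.46 -> new Bin 5
  Item 0.55 -> new Bin 6
  Item 0.42 -> Bin 4 (now 1.0)
Total bins used = 6

6


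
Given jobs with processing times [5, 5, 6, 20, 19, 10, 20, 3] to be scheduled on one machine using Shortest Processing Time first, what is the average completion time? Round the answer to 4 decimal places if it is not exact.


Sort jobs by processing time (SPT order): [3, 5, 5, 6, 10, 19, 20, 20]
Compute completion times sequentially:
  Job 1: processing = 3, completes at 3
  Job 2: processing = 5, completes at 8
  Job 3: processing = 5, completes at 13
  Job 4: processing = 6, completes at 19
  Job 5: processing = 10, completes at 29
  Job 6: processing = 19, completes at 48
  Job 7: processing = 20, completes at 68
  Job 8: processing = 20, completes at 88
Sum of completion times = 276
Average completion time = 276/8 = 34.5

34.5


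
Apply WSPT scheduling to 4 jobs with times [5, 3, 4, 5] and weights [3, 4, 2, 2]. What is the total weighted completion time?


Compute p/w ratios and sort ascending (WSPT): [(3, 4), (5, 3), (4, 2), (5, 2)]
Compute weighted completion times:
  Job (p=3,w=4): C=3, w*C=4*3=12
  Job (p=5,w=3): C=8, w*C=3*8=24
  Job (p=4,w=2): C=12, w*C=2*12=24
  Job (p=5,w=2): C=17, w*C=2*17=34
Total weighted completion time = 94

94


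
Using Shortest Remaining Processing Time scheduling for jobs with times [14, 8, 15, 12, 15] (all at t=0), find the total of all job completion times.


Since all jobs arrive at t=0, SRPT equals SPT ordering.
SPT order: [8, 12, 14, 15, 15]
Completion times:
  Job 1: p=8, C=8
  Job 2: p=12, C=20
  Job 3: p=14, C=34
  Job 4: p=15, C=49
  Job 5: p=15, C=64
Total completion time = 8 + 20 + 34 + 49 + 64 = 175

175


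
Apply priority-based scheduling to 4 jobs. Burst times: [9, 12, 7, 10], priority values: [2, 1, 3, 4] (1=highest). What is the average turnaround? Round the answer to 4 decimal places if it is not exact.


Sort by priority (ascending = highest first):
Order: [(1, 12), (2, 9), (3, 7), (4, 10)]
Completion times:
  Priority 1, burst=12, C=12
  Priority 2, burst=9, C=21
  Priority 3, burst=7, C=28
  Priority 4, burst=10, C=38
Average turnaround = 99/4 = 24.75

24.75


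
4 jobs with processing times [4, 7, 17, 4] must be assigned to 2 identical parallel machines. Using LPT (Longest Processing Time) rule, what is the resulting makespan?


Sort jobs in decreasing order (LPT): [17, 7, 4, 4]
Assign each job to the least loaded machine:
  Machine 1: jobs [17], load = 17
  Machine 2: jobs [7, 4, 4], load = 15
Makespan = max load = 17

17


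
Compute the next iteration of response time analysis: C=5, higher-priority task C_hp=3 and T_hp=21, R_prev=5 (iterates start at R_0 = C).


R_next = C + ceil(R_prev / T_hp) * C_hp
ceil(5 / 21) = ceil(0.2381) = 1
Interference = 1 * 3 = 3
R_next = 5 + 3 = 8

8


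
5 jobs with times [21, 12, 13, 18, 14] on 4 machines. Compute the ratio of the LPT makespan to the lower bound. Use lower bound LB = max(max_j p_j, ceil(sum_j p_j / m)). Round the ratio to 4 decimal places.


LPT order: [21, 18, 14, 13, 12]
Machine loads after assignment: [21, 18, 14, 25]
LPT makespan = 25
Lower bound = max(max_job, ceil(total/4)) = max(21, 20) = 21
Ratio = 25 / 21 = 1.1905

1.1905


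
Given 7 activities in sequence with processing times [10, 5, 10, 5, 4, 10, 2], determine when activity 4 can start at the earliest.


Activity 4 starts after activities 1 through 3 complete.
Predecessor durations: [10, 5, 10]
ES = 10 + 5 + 10 = 25

25


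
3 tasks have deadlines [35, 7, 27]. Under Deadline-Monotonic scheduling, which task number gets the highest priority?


Sort tasks by relative deadline (ascending):
  Task 2: deadline = 7
  Task 3: deadline = 27
  Task 1: deadline = 35
Priority order (highest first): [2, 3, 1]
Highest priority task = 2

2


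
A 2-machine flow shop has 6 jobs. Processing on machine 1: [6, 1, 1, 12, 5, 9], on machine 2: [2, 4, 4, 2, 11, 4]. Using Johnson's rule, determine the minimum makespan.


Apply Johnson's rule:
  Group 1 (a <= b): [(2, 1, 4), (3, 1, 4), (5, 5, 11)]
  Group 2 (a > b): [(6, 9, 4), (1, 6, 2), (4, 12, 2)]
Optimal job order: [2, 3, 5, 6, 1, 4]
Schedule:
  Job 2: M1 done at 1, M2 done at 5
  Job 3: M1 done at 2, M2 done at 9
  Job 5: M1 done at 7, M2 done at 20
  Job 6: M1 done at 16, M2 done at 24
  Job 1: M1 done at 22, M2 done at 26
  Job 4: M1 done at 34, M2 done at 36
Makespan = 36

36


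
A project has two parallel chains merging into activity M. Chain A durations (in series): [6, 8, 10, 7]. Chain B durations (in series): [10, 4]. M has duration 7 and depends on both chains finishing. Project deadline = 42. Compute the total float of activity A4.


Forward pass: ES(A4) = sum of predecessors on chain A = 24
EF = ES + duration = 24 + 7 = 31
Backward pass: LF(M) = deadline = 42; LS(M) = 42 - 7 = 35
LF(A4) = LS(M) - sum(successors on chain A) = 35 - 0 = 35
LS = LF - duration = 35 - 7 = 28
Total float = LS - ES = 28 - 24 = 4

4


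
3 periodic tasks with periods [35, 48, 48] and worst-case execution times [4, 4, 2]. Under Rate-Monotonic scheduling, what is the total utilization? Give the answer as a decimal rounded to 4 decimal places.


Compute individual utilizations (exact fractions):
  Task 1: C/T = 4/35 (approx. 0.1143)
  Task 2: C/T = 4/48 = 1/12 (approx. 0.0833)
  Task 3: C/T = 2/48 = 1/24 (approx. 0.0417)
Total utilization U = 4/35 + 1/12 + 1/24 = 67/280
Rounded to 4 decimal places: U = 0.2393
RM (Liu & Layland) bound for 3 tasks = 0.779763; compare with U = 67/280 (approx. 0.239286)
U <= bound, so schedulable by RM sufficient condition.

0.2393


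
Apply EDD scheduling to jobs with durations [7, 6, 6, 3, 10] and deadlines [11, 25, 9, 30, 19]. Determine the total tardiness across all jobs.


Sort by due date (EDD order): [(6, 9), (7, 11), (10, 19), (6, 25), (3, 30)]
Compute completion times and tardiness:
  Job 1: p=6, d=9, C=6, tardiness=max(0,6-9)=0
  Job 2: p=7, d=11, C=13, tardiness=max(0,13-11)=2
  Job 3: p=10, d=19, C=23, tardiness=max(0,23-19)=4
  Job 4: p=6, d=25, C=29, tardiness=max(0,29-25)=4
  Job 5: p=3, d=30, C=32, tardiness=max(0,32-30)=2
Total tardiness = 12

12


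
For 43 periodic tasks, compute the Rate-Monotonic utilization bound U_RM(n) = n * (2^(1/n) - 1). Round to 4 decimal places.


Compute 2^(1/43) = 1.0162503252
Subtract 1: 1.0162503252 - 1 = 0.0162503252
Multiply by n: 43 * 0.0162503252 = 0.6987639836
Round to 4 dp: 0.6988

0.6988


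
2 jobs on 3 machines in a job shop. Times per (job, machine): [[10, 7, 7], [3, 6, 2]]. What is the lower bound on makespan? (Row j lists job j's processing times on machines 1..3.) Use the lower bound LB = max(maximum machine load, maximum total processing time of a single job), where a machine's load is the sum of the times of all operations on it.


Machine loads:
  Machine 1: 10 + 3 = 13
  Machine 2: 7 + 6 = 13
  Machine 3: 7 + 2 = 9
Max machine load = 13
Job totals:
  Job 1: 24
  Job 2: 11
Max job total = 24
Lower bound = max(13, 24) = 24

24


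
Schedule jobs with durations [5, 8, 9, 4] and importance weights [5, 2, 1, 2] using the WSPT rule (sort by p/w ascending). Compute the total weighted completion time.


Compute p/w ratios and sort ascending (WSPT): [(5, 5), (4, 2), (8, 2), (9, 1)]
Compute weighted completion times:
  Job (p=5,w=5): C=5, w*C=5*5=25
  Job (p=4,w=2): C=9, w*C=2*9=18
  Job (p=8,w=2): C=17, w*C=2*17=34
  Job (p=9,w=1): C=26, w*C=1*26=26
Total weighted completion time = 103

103


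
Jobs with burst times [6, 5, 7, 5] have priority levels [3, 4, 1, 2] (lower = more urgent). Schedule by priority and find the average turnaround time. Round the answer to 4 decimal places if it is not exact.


Sort by priority (ascending = highest first):
Order: [(1, 7), (2, 5), (3, 6), (4, 5)]
Completion times:
  Priority 1, burst=7, C=7
  Priority 2, burst=5, C=12
  Priority 3, burst=6, C=18
  Priority 4, burst=5, C=23
Average turnaround = 60/4 = 15.0

15.0


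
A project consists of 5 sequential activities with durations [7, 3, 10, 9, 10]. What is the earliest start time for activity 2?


Activity 2 starts after activities 1 through 1 complete.
Predecessor durations: [7]
ES = 7 = 7

7


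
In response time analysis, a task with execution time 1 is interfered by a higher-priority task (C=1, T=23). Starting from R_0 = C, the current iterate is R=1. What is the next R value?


R_next = C + ceil(R_prev / T_hp) * C_hp
ceil(1 / 23) = ceil(0.0435) = 1
Interference = 1 * 1 = 1
R_next = 1 + 1 = 2

2


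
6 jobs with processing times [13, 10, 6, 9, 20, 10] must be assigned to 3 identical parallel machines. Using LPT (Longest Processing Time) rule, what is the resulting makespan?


Sort jobs in decreasing order (LPT): [20, 13, 10, 10, 9, 6]
Assign each job to the least loaded machine:
  Machine 1: jobs [20, 6], load = 26
  Machine 2: jobs [13, 9], load = 22
  Machine 3: jobs [10, 10], load = 20
Makespan = max load = 26

26


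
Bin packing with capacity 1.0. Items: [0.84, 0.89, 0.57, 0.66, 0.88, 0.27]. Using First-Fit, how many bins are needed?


Place items sequentially using First-Fit:
  Item 0.84 -> new Bin 1
  Item 0.89 -> new Bin 2
  Item 0.57 -> new Bin 3
  Item 0.66 -> new Bin 4
  Item 0.88 -> new Bin 5
  Item 0.27 -> Bin 3 (now 0.84)
Total bins used = 5

5


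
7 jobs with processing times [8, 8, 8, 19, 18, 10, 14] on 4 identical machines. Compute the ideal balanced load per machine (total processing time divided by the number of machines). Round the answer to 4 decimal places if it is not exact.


Total processing time = 8 + 8 + 8 + 19 + 18 + 10 + 14 = 85
Number of machines = 4
Ideal balanced load = 85 / 4 = 21.25

21.25


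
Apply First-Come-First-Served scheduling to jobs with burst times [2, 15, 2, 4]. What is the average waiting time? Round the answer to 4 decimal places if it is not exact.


FCFS order (as given): [2, 15, 2, 4]
Waiting times:
  Job 1: wait = 0
  Job 2: wait = 2
  Job 3: wait = 17
  Job 4: wait = 19
Sum of waiting times = 38
Average waiting time = 38/4 = 9.5

9.5


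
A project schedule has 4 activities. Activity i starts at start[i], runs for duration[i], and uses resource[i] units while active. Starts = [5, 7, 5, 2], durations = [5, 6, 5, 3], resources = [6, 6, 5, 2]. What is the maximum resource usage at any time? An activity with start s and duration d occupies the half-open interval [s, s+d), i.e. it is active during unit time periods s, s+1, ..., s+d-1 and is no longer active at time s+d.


Each activity i is active on [start_i, start_i + duration_i).
Compute total resource usage per time slot:
  t=0: active resources = [], total = 0
  t=1: active resources = [], total = 0
  t=2: active resources = [2], total = 2
  t=3: active resources = [2], total = 2
  t=4: active resources = [2], total = 2
  t=5: active resources = [6, 5], total = 11
  t=6: active resources = [6, 5], total = 11
  t=7: active resources = [6, 6, 5], total = 17
  t=8: active resources = [6, 6, 5], total = 17
  t=9: active resources = [6, 6, 5], total = 17
  t=10: active resources = [6], total = 6
  t=11: active resources = [6], total = 6
  t=12: active resources = [6], total = 6
Peak resource demand = 17

17


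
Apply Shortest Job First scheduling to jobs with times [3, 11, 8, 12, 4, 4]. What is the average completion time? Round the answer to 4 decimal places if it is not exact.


SJF order (ascending): [3, 4, 4, 8, 11, 12]
Completion times:
  Job 1: burst=3, C=3
  Job 2: burst=4, C=7
  Job 3: burst=4, C=11
  Job 4: burst=8, C=19
  Job 5: burst=11, C=30
  Job 6: burst=12, C=42
Average completion = 112/6 = 18.6667

18.6667


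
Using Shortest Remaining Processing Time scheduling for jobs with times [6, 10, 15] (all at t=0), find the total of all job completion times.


Since all jobs arrive at t=0, SRPT equals SPT ordering.
SPT order: [6, 10, 15]
Completion times:
  Job 1: p=6, C=6
  Job 2: p=10, C=16
  Job 3: p=15, C=31
Total completion time = 6 + 16 + 31 = 53

53


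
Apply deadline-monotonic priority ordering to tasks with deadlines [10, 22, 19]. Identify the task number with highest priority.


Sort tasks by relative deadline (ascending):
  Task 1: deadline = 10
  Task 3: deadline = 19
  Task 2: deadline = 22
Priority order (highest first): [1, 3, 2]
Highest priority task = 1

1


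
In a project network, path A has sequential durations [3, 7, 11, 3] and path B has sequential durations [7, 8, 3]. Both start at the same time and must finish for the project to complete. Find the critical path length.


Path A total = 3 + 7 + 11 + 3 = 24
Path B total = 7 + 8 + 3 = 18
Critical path = longest path = max(24, 18) = 24

24


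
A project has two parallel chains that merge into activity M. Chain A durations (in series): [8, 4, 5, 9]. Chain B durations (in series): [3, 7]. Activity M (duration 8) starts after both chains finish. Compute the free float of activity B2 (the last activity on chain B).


ES(B2) = sum of predecessors on chain B = 3
EF(B2) = ES + duration = 3 + 7 = 10
Successor of B2 is M. ES(M) = max(sum(A), sum(B)) = max(26, 10) = 26
Free float = ES(successor) - EF(current) = 26 - 10 = 16

16


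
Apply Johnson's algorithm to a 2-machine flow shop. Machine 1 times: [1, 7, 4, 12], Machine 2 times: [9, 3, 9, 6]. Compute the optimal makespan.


Apply Johnson's rule:
  Group 1 (a <= b): [(1, 1, 9), (3, 4, 9)]
  Group 2 (a > b): [(4, 12, 6), (2, 7, 3)]
Optimal job order: [1, 3, 4, 2]
Schedule:
  Job 1: M1 done at 1, M2 done at 10
  Job 3: M1 done at 5, M2 done at 19
  Job 4: M1 done at 17, M2 done at 25
  Job 2: M1 done at 24, M2 done at 28
Makespan = 28

28


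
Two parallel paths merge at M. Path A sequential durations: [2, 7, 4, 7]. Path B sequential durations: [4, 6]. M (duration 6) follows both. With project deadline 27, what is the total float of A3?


Forward pass: ES(A3) = sum of predecessors on chain A = 9
EF = ES + duration = 9 + 4 = 13
Backward pass: LF(M) = deadline = 27; LS(M) = 27 - 6 = 21
LF(A3) = LS(M) - sum(successors on chain A) = 21 - 7 = 14
LS = LF - duration = 14 - 4 = 10
Total float = LS - ES = 10 - 9 = 1

1


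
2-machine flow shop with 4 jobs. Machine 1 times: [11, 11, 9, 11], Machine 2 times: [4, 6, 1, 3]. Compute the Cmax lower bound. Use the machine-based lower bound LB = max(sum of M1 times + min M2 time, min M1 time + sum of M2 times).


LB1 = sum(M1 times) + min(M2 times) = 42 + 1 = 43
LB2 = min(M1 times) + sum(M2 times) = 9 + 14 = 23
Lower bound = max(LB1, LB2) = max(43, 23) = 43

43


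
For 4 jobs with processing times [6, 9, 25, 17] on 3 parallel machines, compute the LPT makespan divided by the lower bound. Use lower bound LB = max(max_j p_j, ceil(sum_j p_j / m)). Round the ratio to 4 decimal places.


LPT order: [25, 17, 9, 6]
Machine loads after assignment: [25, 17, 15]
LPT makespan = 25
Lower bound = max(max_job, ceil(total/3)) = max(25, 19) = 25
Ratio = 25 / 25 = 1.0

1.0


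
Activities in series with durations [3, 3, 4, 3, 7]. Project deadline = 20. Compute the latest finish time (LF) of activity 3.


LF(activity 3) = deadline - sum of successor durations
Successors: activities 4 through 5 with durations [3, 7]
Sum of successor durations = 10
LF = 20 - 10 = 10

10


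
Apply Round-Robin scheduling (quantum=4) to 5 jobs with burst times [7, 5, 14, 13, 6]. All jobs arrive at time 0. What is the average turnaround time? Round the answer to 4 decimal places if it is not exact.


Time quantum = 4
Execution trace:
  J1 runs 4 units, time = 4
  J2 runs 4 units, time = 8
  J3 runs 4 units, time = 12
  J4 runs 4 units, time = 16
  J5 runs 4 units, time = 20
  J1 runs 3 units, time = 23
  J2 runs 1 units, time = 24
  J3 runs 4 units, time = 28
  J4 runs 4 units, time = 32
  J5 runs 2 units, time = 34
  J3 runs 4 units, time = 38
  J4 runs 4 units, time = 42
  J3 runs 2 units, time = 44
  J4 runs 1 units, time = 45
Finish times: [23, 24, 44, 45, 34]
Average turnaround = 170/5 = 34.0

34.0


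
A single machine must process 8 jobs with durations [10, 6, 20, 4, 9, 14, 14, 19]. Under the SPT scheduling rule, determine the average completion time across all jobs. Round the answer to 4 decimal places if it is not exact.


Sort jobs by processing time (SPT order): [4, 6, 9, 10, 14, 14, 19, 20]
Compute completion times sequentially:
  Job 1: processing = 4, completes at 4
  Job 2: processing = 6, completes at 10
  Job 3: processing = 9, completes at 19
  Job 4: processing = 10, completes at 29
  Job 5: processing = 14, completes at 43
  Job 6: processing = 14, completes at 57
  Job 7: processing = 19, completes at 76
  Job 8: processing = 20, completes at 96
Sum of completion times = 334
Average completion time = 334/8 = 41.75

41.75


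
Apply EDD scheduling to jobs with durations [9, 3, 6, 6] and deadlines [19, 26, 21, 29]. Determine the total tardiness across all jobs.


Sort by due date (EDD order): [(9, 19), (6, 21), (3, 26), (6, 29)]
Compute completion times and tardiness:
  Job 1: p=9, d=19, C=9, tardiness=max(0,9-19)=0
  Job 2: p=6, d=21, C=15, tardiness=max(0,15-21)=0
  Job 3: p=3, d=26, C=18, tardiness=max(0,18-26)=0
  Job 4: p=6, d=29, C=24, tardiness=max(0,24-29)=0
Total tardiness = 0

0


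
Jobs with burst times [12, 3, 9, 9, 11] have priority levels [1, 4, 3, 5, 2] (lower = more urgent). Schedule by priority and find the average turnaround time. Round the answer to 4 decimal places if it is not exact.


Sort by priority (ascending = highest first):
Order: [(1, 12), (2, 11), (3, 9), (4, 3), (5, 9)]
Completion times:
  Priority 1, burst=12, C=12
  Priority 2, burst=11, C=23
  Priority 3, burst=9, C=32
  Priority 4, burst=3, C=35
  Priority 5, burst=9, C=44
Average turnaround = 146/5 = 29.2

29.2


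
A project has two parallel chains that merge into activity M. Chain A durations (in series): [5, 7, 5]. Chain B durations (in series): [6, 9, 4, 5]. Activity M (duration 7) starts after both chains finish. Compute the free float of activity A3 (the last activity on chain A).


ES(A3) = sum of predecessors on chain A = 12
EF(A3) = ES + duration = 12 + 5 = 17
Successor of A3 is M. ES(M) = max(sum(A), sum(B)) = max(17, 24) = 24
Free float = ES(successor) - EF(current) = 24 - 17 = 7

7


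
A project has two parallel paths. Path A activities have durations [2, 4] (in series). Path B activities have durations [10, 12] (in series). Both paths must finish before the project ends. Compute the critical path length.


Path A total = 2 + 4 = 6
Path B total = 10 + 12 = 22
Critical path = longest path = max(6, 22) = 22

22


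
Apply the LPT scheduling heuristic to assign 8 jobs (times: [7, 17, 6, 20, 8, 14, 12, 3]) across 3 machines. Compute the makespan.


Sort jobs in decreasing order (LPT): [20, 17, 14, 12, 8, 7, 6, 3]
Assign each job to the least loaded machine:
  Machine 1: jobs [20, 7], load = 27
  Machine 2: jobs [17, 8, 6], load = 31
  Machine 3: jobs [14, 12, 3], load = 29
Makespan = max load = 31

31


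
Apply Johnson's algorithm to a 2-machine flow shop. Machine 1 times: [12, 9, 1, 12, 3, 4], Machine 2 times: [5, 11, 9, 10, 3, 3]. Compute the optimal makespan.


Apply Johnson's rule:
  Group 1 (a <= b): [(3, 1, 9), (5, 3, 3), (2, 9, 11)]
  Group 2 (a > b): [(4, 12, 10), (1, 12, 5), (6, 4, 3)]
Optimal job order: [3, 5, 2, 4, 1, 6]
Schedule:
  Job 3: M1 done at 1, M2 done at 10
  Job 5: M1 done at 4, M2 done at 13
  Job 2: M1 done at 13, M2 done at 24
  Job 4: M1 done at 25, M2 done at 35
  Job 1: M1 done at 37, M2 done at 42
  Job 6: M1 done at 41, M2 done at 45
Makespan = 45

45


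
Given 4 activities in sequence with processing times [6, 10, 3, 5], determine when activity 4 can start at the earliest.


Activity 4 starts after activities 1 through 3 complete.
Predecessor durations: [6, 10, 3]
ES = 6 + 10 + 3 = 19

19


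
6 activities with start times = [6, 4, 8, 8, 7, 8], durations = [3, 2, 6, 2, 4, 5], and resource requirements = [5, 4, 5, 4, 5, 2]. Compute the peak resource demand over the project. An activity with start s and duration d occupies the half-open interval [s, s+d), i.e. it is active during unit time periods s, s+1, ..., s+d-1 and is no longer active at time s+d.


Each activity i is active on [start_i, start_i + duration_i).
Compute total resource usage per time slot:
  t=0: active resources = [], total = 0
  t=1: active resources = [], total = 0
  t=2: active resources = [], total = 0
  t=3: active resources = [], total = 0
  t=4: active resources = [4], total = 4
  t=5: active resources = [4], total = 4
  t=6: active resources = [5], total = 5
  t=7: active resources = [5, 5], total = 10
  t=8: active resources = [5, 5, 4, 5, 2], total = 21
  t=9: active resources = [5, 4, 5, 2], total = 16
  t=10: active resources = [5, 5, 2], total = 12
  t=11: active resources = [5, 2], total = 7
  t=12: active resources = [5, 2], total = 7
  t=13: active resources = [5], total = 5
Peak resource demand = 21

21


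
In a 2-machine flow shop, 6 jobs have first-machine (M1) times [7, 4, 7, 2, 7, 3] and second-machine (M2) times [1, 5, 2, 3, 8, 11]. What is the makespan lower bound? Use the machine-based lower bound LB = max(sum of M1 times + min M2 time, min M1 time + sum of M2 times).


LB1 = sum(M1 times) + min(M2 times) = 30 + 1 = 31
LB2 = min(M1 times) + sum(M2 times) = 2 + 30 = 32
Lower bound = max(LB1, LB2) = max(31, 32) = 32

32


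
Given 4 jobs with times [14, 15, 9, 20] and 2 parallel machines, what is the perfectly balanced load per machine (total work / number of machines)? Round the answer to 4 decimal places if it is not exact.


Total processing time = 14 + 15 + 9 + 20 = 58
Number of machines = 2
Ideal balanced load = 58 / 2 = 29.0

29.0


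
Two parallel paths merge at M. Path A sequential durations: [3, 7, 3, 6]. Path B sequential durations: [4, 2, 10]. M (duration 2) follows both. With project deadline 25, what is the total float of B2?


Forward pass: ES(B2) = sum of predecessors on chain B = 4
EF = ES + duration = 4 + 2 = 6
Backward pass: LF(M) = deadline = 25; LS(M) = 25 - 2 = 23
LF(B2) = LS(M) - sum(successors on chain B) = 23 - 10 = 13
LS = LF - duration = 13 - 2 = 11
Total float = LS - ES = 11 - 4 = 7

7


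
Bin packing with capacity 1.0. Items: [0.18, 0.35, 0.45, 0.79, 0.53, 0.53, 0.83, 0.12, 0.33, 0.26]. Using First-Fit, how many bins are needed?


Place items sequentially using First-Fit:
  Item 0.18 -> new Bin 1
  Item 0.35 -> Bin 1 (now 0.53)
  Item 0.45 -> Bin 1 (now 0.98)
  Item 0.79 -> new Bin 2
  Item 0.53 -> new Bin 3
  Item 0.53 -> new Bin 4
  Item 0.83 -> new Bin 5
  Item 0.12 -> Bin 2 (now 0.91)
  Item 0.33 -> Bin 3 (now 0.86)
  Item 0.26 -> Bin 4 (now 0.79)
Total bins used = 5

5


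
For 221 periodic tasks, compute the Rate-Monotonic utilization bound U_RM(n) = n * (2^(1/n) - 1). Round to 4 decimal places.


Compute 2^(1/221) = 1.0031413363
Subtract 1: 1.0031413363 - 1 = 0.0031413363
Multiply by n: 221 * 0.0031413363 = 0.6942353223
Round to 4 dp: 0.6942

0.6942


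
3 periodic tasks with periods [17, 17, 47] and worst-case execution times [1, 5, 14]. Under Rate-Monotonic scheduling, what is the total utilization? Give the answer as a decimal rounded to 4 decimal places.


Compute individual utilizations (exact fractions):
  Task 1: C/T = 1/17 (approx. 0.0588)
  Task 2: C/T = 5/17 (approx. 0.2941)
  Task 3: C/T = 14/47 (approx. 0.2979)
Total utilization U = 1/17 + 5/17 + 14/47 = 520/799
Rounded to 4 decimal places: U = 0.6508
RM (Liu & Layland) bound for 3 tasks = 0.779763; compare with U = 520/799 (approx. 0.650814)
U <= bound, so schedulable by RM sufficient condition.

0.6508


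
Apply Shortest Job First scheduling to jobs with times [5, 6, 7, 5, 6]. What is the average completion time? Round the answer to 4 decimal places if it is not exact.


SJF order (ascending): [5, 5, 6, 6, 7]
Completion times:
  Job 1: burst=5, C=5
  Job 2: burst=5, C=10
  Job 3: burst=6, C=16
  Job 4: burst=6, C=22
  Job 5: burst=7, C=29
Average completion = 82/5 = 16.4

16.4


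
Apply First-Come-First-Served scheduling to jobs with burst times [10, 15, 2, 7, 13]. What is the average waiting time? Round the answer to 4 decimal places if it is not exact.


FCFS order (as given): [10, 15, 2, 7, 13]
Waiting times:
  Job 1: wait = 0
  Job 2: wait = 10
  Job 3: wait = 25
  Job 4: wait = 27
  Job 5: wait = 34
Sum of waiting times = 96
Average waiting time = 96/5 = 19.2

19.2


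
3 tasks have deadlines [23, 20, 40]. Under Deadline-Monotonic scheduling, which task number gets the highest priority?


Sort tasks by relative deadline (ascending):
  Task 2: deadline = 20
  Task 1: deadline = 23
  Task 3: deadline = 40
Priority order (highest first): [2, 1, 3]
Highest priority task = 2

2


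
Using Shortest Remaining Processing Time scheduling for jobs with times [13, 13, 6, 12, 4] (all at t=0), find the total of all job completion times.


Since all jobs arrive at t=0, SRPT equals SPT ordering.
SPT order: [4, 6, 12, 13, 13]
Completion times:
  Job 1: p=4, C=4
  Job 2: p=6, C=10
  Job 3: p=12, C=22
  Job 4: p=13, C=35
  Job 5: p=13, C=48
Total completion time = 4 + 10 + 22 + 35 + 48 = 119

119


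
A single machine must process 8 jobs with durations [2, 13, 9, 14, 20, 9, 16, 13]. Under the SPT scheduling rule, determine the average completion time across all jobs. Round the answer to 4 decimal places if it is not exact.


Sort jobs by processing time (SPT order): [2, 9, 9, 13, 13, 14, 16, 20]
Compute completion times sequentially:
  Job 1: processing = 2, completes at 2
  Job 2: processing = 9, completes at 11
  Job 3: processing = 9, completes at 20
  Job 4: processing = 13, completes at 33
  Job 5: processing = 13, completes at 46
  Job 6: processing = 14, completes at 60
  Job 7: processing = 16, completes at 76
  Job 8: processing = 20, completes at 96
Sum of completion times = 344
Average completion time = 344/8 = 43.0

43.0


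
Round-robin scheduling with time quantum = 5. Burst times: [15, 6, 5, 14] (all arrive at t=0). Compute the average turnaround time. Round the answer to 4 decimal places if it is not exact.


Time quantum = 5
Execution trace:
  J1 runs 5 units, time = 5
  J2 runs 5 units, time = 10
  J3 runs 5 units, time = 15
  J4 runs 5 units, time = 20
  J1 runs 5 units, time = 25
  J2 runs 1 units, time = 26
  J4 runs 5 units, time = 31
  J1 runs 5 units, time = 36
  J4 runs 4 units, time = 40
Finish times: [36, 26, 15, 40]
Average turnaround = 117/4 = 29.25

29.25


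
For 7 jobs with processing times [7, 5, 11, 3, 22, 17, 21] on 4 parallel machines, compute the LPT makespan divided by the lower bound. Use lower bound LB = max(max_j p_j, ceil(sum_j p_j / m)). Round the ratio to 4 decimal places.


LPT order: [22, 21, 17, 11, 7, 5, 3]
Machine loads after assignment: [22, 21, 22, 21]
LPT makespan = 22
Lower bound = max(max_job, ceil(total/4)) = max(22, 22) = 22
Ratio = 22 / 22 = 1.0

1.0


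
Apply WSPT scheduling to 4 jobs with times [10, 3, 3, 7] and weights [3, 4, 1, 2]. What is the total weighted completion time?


Compute p/w ratios and sort ascending (WSPT): [(3, 4), (3, 1), (10, 3), (7, 2)]
Compute weighted completion times:
  Job (p=3,w=4): C=3, w*C=4*3=12
  Job (p=3,w=1): C=6, w*C=1*6=6
  Job (p=10,w=3): C=16, w*C=3*16=48
  Job (p=7,w=2): C=23, w*C=2*23=46
Total weighted completion time = 112

112


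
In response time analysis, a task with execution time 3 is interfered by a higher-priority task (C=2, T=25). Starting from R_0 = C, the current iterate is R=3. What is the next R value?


R_next = C + ceil(R_prev / T_hp) * C_hp
ceil(3 / 25) = ceil(0.12) = 1
Interference = 1 * 2 = 2
R_next = 3 + 2 = 5

5


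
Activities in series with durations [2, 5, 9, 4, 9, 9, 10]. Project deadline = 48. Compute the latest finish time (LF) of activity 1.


LF(activity 1) = deadline - sum of successor durations
Successors: activities 2 through 7 with durations [5, 9, 4, 9, 9, 10]
Sum of successor durations = 46
LF = 48 - 46 = 2

2
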